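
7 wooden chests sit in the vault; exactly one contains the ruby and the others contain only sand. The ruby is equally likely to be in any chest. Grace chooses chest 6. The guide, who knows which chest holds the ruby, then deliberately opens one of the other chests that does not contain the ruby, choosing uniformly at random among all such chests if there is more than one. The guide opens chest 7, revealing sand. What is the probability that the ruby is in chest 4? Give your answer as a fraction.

Consider each possible location of the ruby in turn.
If it is in any of chests 1, 2, 3, 4, and 5 (prior 1/7 each): the guide has 5 equally likely choices, so probability 1/5; weight (1/7)·(1/5) = 1/35 each.
If it is in chest 6 (prior 1/7): the guide has 6 equally likely choices, so probability 1/6; weight (1/7)·(1/6) = 1/42.
If it is in chest 7 (prior 1/7): the guide opened chest 7, so this case is ruled out; weight (1/7)·0 = 0.
The weights sum to 1/6.
So P(the ruby in chest 4 | the guide opened chest 7) = (1/35) / (1/6) = 6/35.

6/35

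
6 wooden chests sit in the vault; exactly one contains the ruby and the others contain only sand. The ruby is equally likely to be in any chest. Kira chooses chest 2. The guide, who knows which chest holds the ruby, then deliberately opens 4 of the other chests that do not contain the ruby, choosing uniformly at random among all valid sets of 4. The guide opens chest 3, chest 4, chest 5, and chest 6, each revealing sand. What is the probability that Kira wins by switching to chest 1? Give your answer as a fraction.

Consider each possible location of the ruby in turn.
If it is in chest 1 (prior 1/6): the guide has no choice, probability 1; weight (1/6)·1 = 1/6.
If it is in chest 2 (prior 1/6): the guide has 5 equally likely choices, so probability 1/5; weight (1/6)·(1/5) = 1/30.
If it is in any of chests 3, 4, 5, and 6 (prior 1/6 each): that chest was opened and seen not to hold the prize — ruled out; weight (1/6)·0 = 0 each.
The weights sum to 1/5.
So P(the ruby in chest 1 | the guide opened chest 3, chest 4, chest 5, and chest 6) = (1/6) / (1/5) = 5/6.

5/6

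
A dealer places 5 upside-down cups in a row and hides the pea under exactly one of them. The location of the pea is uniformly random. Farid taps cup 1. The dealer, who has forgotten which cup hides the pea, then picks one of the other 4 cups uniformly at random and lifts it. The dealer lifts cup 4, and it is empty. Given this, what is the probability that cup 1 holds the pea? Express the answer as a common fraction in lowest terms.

1/4

Because the dealer chose which cup to lift without knowing where the pea is, the choice is independent of the prize location. Learning that cup 4 does not hold the pea simply rules out that one location and leaves the remaining 4 cups still equally likely by symmetry.
So P(the pea under cup 1) = 1/4.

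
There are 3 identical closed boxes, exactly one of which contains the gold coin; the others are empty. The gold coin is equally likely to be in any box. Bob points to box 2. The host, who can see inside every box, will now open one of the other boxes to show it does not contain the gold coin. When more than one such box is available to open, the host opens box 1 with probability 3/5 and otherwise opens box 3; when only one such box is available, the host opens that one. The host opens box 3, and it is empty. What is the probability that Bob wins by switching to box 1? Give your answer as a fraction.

Apply Bayes' rule, conditioning on where the gold coin actually is.
If it is in box 1 (prior 1/3): only box 3 is available, probability 1; weight (1/3)·1 = 1/3.
If it is in box 2 (prior 1/3): box 1 is available but not opened, probability 2/5; weight (1/3)·(2/5) = 2/15.
If it is in box 3 (prior 1/3): the host opened box 3, so this case is ruled out; weight (1/3)·0 = 0.
The weights sum to 7/15.
So P(the gold coin in box 1 | the host opened box 3) = (1/3) / (7/15) = 5/7.

5/7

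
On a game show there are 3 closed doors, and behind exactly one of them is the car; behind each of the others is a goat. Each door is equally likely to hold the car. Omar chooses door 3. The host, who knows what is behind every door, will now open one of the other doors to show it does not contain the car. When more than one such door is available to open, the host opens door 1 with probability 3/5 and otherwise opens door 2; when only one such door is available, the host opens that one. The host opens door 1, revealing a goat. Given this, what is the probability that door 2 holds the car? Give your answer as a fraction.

5/8

Consider each possible location of the car in turn.
If it is behind door 1 (prior 1/3): the host opened door 1, so this case is ruled out; weight (1/3)·0 = 0.
If it is behind door 2 (prior 1/3): only door 1 is available, probability 1; weight (1/3)·1 = 1/3.
If it is behind door 3 (prior 1/3): door 1 is available, opened with probability 3/5; weight (1/3)·(3/5) = 1/5.
The weights sum to 8/15.
So P(the car behind door 2 | the host opened door 1) = (1/3) / (8/15) = 5/8.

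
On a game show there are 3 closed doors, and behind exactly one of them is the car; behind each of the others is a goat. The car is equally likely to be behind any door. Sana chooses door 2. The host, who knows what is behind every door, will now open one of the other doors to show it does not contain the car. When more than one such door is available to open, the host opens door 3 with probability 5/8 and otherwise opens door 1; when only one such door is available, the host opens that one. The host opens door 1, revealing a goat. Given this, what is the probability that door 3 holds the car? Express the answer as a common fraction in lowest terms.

8/11

Condition on the true location of the car.
If it is behind door 1 (prior 1/3): the host opened door 1, so this case is ruled out; weight (1/3)·0 = 0.
If it is behind door 2 (prior 1/3): door 3 is available but not opened, probability 3/8; weight (1/3)·(3/8) = 1/8.
If it is behind door 3 (prior 1/3): only door 1 is available, probability 1; weight (1/3)·1 = 1/3.
The weights sum to 11/24.
So P(the car behind door 3 | the host opened door 1) = (1/3) / (11/24) = 8/11.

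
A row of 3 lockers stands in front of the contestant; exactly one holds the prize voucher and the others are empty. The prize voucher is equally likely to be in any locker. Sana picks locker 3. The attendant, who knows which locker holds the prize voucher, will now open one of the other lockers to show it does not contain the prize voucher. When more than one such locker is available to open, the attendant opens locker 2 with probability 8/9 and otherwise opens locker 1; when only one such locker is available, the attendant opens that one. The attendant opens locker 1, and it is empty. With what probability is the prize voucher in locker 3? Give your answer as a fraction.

1/10

Apply Bayes' rule, conditioning on where the prize voucher actually is.
If it is in locker 1 (prior 1/3): the attendant opened locker 1, so this case is ruled out; weight (1/3)·0 = 0.
If it is in locker 2 (prior 1/3): only locker 1 is available, probability 1; weight (1/3)·1 = 1/3.
If it is in locker 3 (prior 1/3): locker 2 is available but not opened, probability 1/9; weight (1/3)·(1/9) = 1/27.
The weights sum to 10/27.
So P(the prize voucher in locker 3 | the attendant opened locker 1) = (1/27) / (10/27) = 1/10.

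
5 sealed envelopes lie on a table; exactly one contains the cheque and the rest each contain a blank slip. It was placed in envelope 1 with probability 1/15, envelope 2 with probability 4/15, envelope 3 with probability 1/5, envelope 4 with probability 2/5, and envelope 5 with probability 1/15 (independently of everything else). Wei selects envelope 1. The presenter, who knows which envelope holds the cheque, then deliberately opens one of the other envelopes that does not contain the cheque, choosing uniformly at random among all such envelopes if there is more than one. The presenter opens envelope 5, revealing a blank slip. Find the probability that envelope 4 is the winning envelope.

24/55

Consider each possible location of the cheque in turn.
If it is in envelope 1 (prior 1/15): the presenter has 4 equally likely choices, so probability 1/4; weight (1/15)·(1/4) = 1/60.
If it is in envelope 2 (prior 4/15): the presenter has 3 equally likely choices, so probability 1/3; weight (4/15)·(1/3) = 4/45.
If it is in envelope 3 (prior 1/5): the presenter has 3 equally likely choices, so probability 1/3; weight (1/5)·(1/3) = 1/15.
If it is in envelope 4 (prior 2/5): the presenter has 3 equally likely choices, so probability 1/3; weight (2/5)·(1/3) = 2/15.
If it is in envelope 5 (prior 1/15): the presenter opened envelope 5, so this case is ruled out; weight (1/15)·0 = 0.
The weights sum to 11/36.
So P(the cheque in envelope 4 | the presenter opened envelope 5) = (2/15) / (11/36) = 24/55.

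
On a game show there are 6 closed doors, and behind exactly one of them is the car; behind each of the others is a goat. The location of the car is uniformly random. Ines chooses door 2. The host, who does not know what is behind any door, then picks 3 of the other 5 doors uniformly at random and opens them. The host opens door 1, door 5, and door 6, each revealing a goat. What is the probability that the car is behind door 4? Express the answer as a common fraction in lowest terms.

1/3

Consider each possible location of the car in turn.
If it is behind any of doors 1, 5, and 6 (prior 1/6 each): that door was opened and seen not to hold the prize — ruled out; weight (1/6)·0 = 0 each.
If it is behind any of doors 2, 3, and 4 (prior 1/6 each): the host picks exactly this set with probability 1/10 regardless, and none is the prize; weight (1/6)·(1/10) = 1/60 each.
The weights sum to 1/20.
So P(the car behind door 4 | the host opened door 1, door 5, and door 6) = (1/60) / (1/20) = 1/3.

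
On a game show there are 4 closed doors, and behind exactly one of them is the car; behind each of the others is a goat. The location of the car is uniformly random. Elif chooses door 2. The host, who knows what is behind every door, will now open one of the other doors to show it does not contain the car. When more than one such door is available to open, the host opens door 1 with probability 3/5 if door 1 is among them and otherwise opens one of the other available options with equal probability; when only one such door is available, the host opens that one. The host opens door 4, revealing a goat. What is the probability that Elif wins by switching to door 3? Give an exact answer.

4/11

Consider each possible location of the car in turn.
If it is behind door 1 (prior 1/4): door 1 holds the prize so is unavailable; the host chooses uniformly among the 2 others, probability 1/2; weight (1/4)·(1/2) = 1/8.
If it is behind door 2 (prior 1/4): door 1 is available but not opened; door 4 gets probability (1 − 3/5)/2 = 1/5; weight (1/4)·(1/5) = 1/20.
If it is behind door 3 (prior 1/4): door 1 is available but not opened, probability 2/5; weight (1/4)·(2/5) = 1/10.
If it is behind door 4 (prior 1/4): the host opened door 4, so this case is ruled out; weight (1/4)·0 = 0.
The weights sum to 11/40.
So P(the car behind door 3 | the host opened door 4) = (1/10) / (11/40) = 4/11.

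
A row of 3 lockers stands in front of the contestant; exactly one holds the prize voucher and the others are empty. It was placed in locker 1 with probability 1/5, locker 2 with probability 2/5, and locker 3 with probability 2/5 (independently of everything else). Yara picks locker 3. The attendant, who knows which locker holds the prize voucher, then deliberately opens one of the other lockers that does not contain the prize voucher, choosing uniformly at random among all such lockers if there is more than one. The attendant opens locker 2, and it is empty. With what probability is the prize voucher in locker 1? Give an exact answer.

1/2

Condition on the true location of the prize voucher.
If it is in locker 1 (prior 1/5): the attendant has no choice, probability 1; weight (1/5)·1 = 1/5.
If it is in locker 2 (prior 2/5): the attendant opened locker 2, so this case is ruled out; weight (2/5)·0 = 0.
If it is in locker 3 (prior 2/5): the attendant has 2 equally likely choices, so probability 1/2; weight (2/5)·(1/2) = 1/5.
The weights sum to 2/5.
So P(the prize voucher in locker 1 | the attendant opened locker 2) = (1/5) / (2/5) = 1/2.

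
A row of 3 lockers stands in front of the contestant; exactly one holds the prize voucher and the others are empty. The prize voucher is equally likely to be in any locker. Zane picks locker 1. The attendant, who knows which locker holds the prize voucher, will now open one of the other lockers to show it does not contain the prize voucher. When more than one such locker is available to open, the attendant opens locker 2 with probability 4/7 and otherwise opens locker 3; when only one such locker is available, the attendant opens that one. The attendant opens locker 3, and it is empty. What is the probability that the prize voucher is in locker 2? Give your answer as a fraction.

Apply Bayes' rule, conditioning on where the prize voucher actually is.
If it is in locker 1 (prior 1/3): locker 2 is available but not opened, probability 3/7; weight (1/3)·(3/7) = 1/7.
If it is in locker 2 (prior 1/3): only locker 3 is available, probability 1; weight (1/3)·1 = 1/3.
If it is in locker 3 (prior 1/3): the attendant opened locker 3, so this case is ruled out; weight (1/3)·0 = 0.
The weights sum to 10/21.
So P(the prize voucher in locker 2 | the attendant opened locker 3) = (1/3) / (10/21) = 7/10.

7/10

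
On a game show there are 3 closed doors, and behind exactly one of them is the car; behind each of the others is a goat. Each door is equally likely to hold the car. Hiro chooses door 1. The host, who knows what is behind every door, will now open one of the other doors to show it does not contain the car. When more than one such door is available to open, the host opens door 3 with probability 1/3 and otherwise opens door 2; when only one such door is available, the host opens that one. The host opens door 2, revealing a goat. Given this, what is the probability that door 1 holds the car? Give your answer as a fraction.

2/5

Apply Bayes' rule, conditioning on where the car actually is.
If it is behind door 1 (prior 1/3): door 3 is available but not opened, probability 2/3; weight (1/3)·(2/3) = 2/9.
If it is behind door 2 (prior 1/3): the host opened door 2, so this case is ruled out; weight (1/3)·0 = 0.
If it is behind door 3 (prior 1/3): only door 2 is available, probability 1; weight (1/3)·1 = 1/3.
The weights sum to 5/9.
So P(the car behind door 1 | the host opened door 2) = (2/9) / (5/9) = 2/5.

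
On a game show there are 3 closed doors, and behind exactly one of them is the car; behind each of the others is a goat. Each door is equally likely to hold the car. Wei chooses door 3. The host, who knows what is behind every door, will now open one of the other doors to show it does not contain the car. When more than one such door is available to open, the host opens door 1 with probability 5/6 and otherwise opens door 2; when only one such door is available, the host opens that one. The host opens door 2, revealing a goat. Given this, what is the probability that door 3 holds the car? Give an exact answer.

Consider each possible location of the car in turn.
If it is behind door 1 (prior 1/3): only door 2 is available, probability 1; weight (1/3)·1 = 1/3.
If it is behind door 2 (prior 1/3): the host opened door 2, so this case is ruled out; weight (1/3)·0 = 0.
If it is behind door 3 (prior 1/3): door 1 is available but not opened, probability 1/6; weight (1/3)·(1/6) = 1/18.
The weights sum to 7/18.
So P(the car behind door 3 | the host opened door 2) = (1/18) / (7/18) = 1/7.

1/7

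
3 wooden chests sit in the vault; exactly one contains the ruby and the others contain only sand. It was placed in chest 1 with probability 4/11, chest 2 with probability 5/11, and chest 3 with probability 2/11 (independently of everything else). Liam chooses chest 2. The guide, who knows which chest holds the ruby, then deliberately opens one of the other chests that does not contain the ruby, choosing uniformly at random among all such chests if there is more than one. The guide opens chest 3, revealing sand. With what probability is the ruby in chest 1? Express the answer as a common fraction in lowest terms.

8/13

Apply Bayes' rule, conditioning on where the ruby actually is.
If it is in chest 1 (prior 4/11): the guide has no choice, probability 1; weight (4/11)·1 = 4/11.
If it is in chest 2 (prior 5/11): the guide has 2 equally likely choices, so probability 1/2; weight (5/11)·(1/2) = 5/22.
If it is in chest 3 (prior 2/11): the guide opened chest 3, so this case is ruled out; weight (2/11)·0 = 0.
The weights sum to 13/22.
So P(the ruby in chest 1 | the guide opened chest 3) = (4/11) / (13/22) = 8/13.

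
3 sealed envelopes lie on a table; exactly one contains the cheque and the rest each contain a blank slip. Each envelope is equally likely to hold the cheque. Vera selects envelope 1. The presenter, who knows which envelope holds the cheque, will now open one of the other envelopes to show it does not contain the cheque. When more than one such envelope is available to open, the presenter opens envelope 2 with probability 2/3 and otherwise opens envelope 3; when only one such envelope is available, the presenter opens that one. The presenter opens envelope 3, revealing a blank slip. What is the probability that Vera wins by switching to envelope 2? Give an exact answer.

3/4

Consider each possible location of the cheque in turn.
If it is in envelope 1 (prior 1/3): envelope 2 is available but not opened, probability 1/3; weight (1/3)·(1/3) = 1/9.
If it is in envelope 2 (prior 1/3): only envelope 3 is available, probability 1; weight (1/3)·1 = 1/3.
If it is in envelope 3 (prior 1/3): the presenter opened envelope 3, so this case is ruled out; weight (1/3)·0 = 0.
The weights sum to 4/9.
So P(the cheque in envelope 2 | the presenter opened envelope 3) = (1/3) / (4/9) = 3/4.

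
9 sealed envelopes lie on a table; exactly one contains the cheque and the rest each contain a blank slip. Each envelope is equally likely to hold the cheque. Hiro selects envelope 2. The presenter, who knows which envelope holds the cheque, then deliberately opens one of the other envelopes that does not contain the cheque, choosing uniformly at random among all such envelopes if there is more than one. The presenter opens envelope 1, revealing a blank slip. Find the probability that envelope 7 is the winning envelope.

8/63

Condition on the true location of the cheque.
If it is in envelope 1 (prior 1/9): the presenter opened envelope 1, so this case is ruled out; weight (1/9)·0 = 0.
If it is in envelope 2 (prior 1/9): the presenter has 8 equally likely choices, so probability 1/8; weight (1/9)·(1/8) = 1/72.
If it is in any of envelopes 3, 4, 5, 6, 7, 8, and 9 (prior 1/9 each): the presenter has 7 equally likely choices, so probability 1/7; weight (1/9)·(1/7) = 1/63 each.
The weights sum to 1/8.
So P(the cheque in envelope 7 | the presenter opened envelope 1) = (1/63) / (1/8) = 8/63.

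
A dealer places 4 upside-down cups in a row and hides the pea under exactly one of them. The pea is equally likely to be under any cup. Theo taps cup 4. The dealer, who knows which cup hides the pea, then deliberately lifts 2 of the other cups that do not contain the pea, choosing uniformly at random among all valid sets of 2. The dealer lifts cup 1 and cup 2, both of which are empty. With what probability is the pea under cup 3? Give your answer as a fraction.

3/4

Apply Bayes' rule, conditioning on where the pea actually is.
If it is under either of cups 1 and 2 (prior 1/4 each): that cup was opened and seen not to hold the prize — ruled out; weight (1/4)·0 = 0 each.
If it is under cup 3 (prior 1/4): the dealer has no choice, probability 1; weight (1/4)·1 = 1/4.
If it is under cup 4 (prior 1/4): the dealer has 3 equally likely choices, so probability 1/3; weight (1/4)·(1/3) = 1/12.
The weights sum to 1/3.
So P(the pea under cup 3 | the dealer opened cup 1 and cup 2) = (1/4) / (1/3) = 3/4.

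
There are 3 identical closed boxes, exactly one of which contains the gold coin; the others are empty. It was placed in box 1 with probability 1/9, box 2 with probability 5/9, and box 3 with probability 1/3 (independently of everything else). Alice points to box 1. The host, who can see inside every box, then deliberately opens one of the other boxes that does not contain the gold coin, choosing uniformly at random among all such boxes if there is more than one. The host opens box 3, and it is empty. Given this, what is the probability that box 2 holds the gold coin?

Apply Bayes' rule, conditioning on where the gold coin actually is.
If it is in box 1 (prior 1/9): the host has 2 equally likely choices, so probability 1/2; weight (1/9)·(1/2) = 1/18.
If it is in box 2 (prior 5/9): the host has no choice, probability 1; weight (5/9)·1 = 5/9.
If it is in box 3 (prior 1/3): the host opened box 3, so this case is ruled out; weight (1/3)·0 = 0.
The weights sum to 11/18.
So P(the gold coin in box 2 | the host opened box 3) = (5/9) / (11/18) = 10/11.

10/11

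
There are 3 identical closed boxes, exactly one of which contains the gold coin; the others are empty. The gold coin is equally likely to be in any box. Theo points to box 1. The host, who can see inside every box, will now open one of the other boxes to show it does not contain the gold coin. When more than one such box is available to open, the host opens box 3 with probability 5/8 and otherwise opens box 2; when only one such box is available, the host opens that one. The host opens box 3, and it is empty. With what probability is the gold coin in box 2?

8/13

Condition on the true location of the gold coin.
If it is in box 1 (prior 1/3): box 3 is available, opened with probability 5/8; weight (1/3)·(5/8) = 5/24.
If it is in box 2 (prior 1/3): only box 3 is available, probability 1; weight (1/3)·1 = 1/3.
If it is in box 3 (prior 1/3): the host opened box 3, so this case is ruled out; weight (1/3)·0 = 0.
The weights sum to 13/24.
So P(the gold coin in box 2 | the host opened box 3) = (1/3) / (13/24) = 8/13.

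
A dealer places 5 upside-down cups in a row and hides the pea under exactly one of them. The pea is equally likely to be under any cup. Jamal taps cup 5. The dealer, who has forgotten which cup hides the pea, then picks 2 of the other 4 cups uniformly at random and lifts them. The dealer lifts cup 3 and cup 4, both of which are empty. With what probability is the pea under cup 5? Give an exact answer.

Condition on the true location of the pea.
If it is under any of cups 1, 2, and 5 (prior 1/5 each): the dealer picks exactly this set with probability 1/6 regardless, and none is the prize; weight (1/5)·(1/6) = 1/30 each.
If it is under either of cups 3 and 4 (prior 1/5 each): that cup was opened and seen not to hold the prize — ruled out; weight (1/5)·0 = 0 each.
The weights sum to 1/10.
So P(the pea under cup 5 | the dealer opened cup 3 and cup 4) = (1/30) / (1/10) = 1/3.

1/3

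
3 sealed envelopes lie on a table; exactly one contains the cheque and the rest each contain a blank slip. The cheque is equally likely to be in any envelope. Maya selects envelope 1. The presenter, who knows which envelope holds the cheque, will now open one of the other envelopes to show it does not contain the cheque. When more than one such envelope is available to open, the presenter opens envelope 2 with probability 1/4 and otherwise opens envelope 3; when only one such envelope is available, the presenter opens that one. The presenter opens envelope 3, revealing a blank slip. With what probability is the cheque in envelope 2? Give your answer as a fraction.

4/7

Condition on the true location of the cheque.
If it is in envelope 1 (prior 1/3): envelope 2 is available but not opened, probability 3/4; weight (1/3)·(3/4) = 1/4.
If it is in envelope 2 (prior 1/3): only envelope 3 is available, probability 1; weight (1/3)·1 = 1/3.
If it is in envelope 3 (prior 1/3): the presenter opened envelope 3, so this case is ruled out; weight (1/3)·0 = 0.
The weights sum to 7/12.
So P(the cheque in envelope 2 | the presenter opened envelope 3) = (1/3) / (7/12) = 4/7.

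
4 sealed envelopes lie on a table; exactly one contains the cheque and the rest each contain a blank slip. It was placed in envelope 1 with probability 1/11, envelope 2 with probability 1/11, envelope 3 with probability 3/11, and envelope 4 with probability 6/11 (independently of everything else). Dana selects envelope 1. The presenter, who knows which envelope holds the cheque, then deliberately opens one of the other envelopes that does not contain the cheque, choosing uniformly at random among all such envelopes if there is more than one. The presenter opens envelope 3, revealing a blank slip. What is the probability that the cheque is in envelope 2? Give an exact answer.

Apply Bayes' rule, conditioning on where the cheque actually is.
If it is in envelope 1 (prior 1/11): the presenter has 3 equally likely choices, so probability 1/3; weight (1/11)·(1/3) = 1/33.
If it is in envelope 2 (prior 1/11): the presenter has 2 equally likely choices, so probability 1/2; weight (1/11)·(1/2) = 1/22.
If it is in envelope 3 (prior 3/11): the presenter opened envelope 3, so this case is ruled out; weight (3/11)·0 = 0.
If it is in envelope 4 (prior 6/11): the presenter has 2 equally likely choices, so probability 1/2; weight (6/11)·(1/2) = 3/11.
The weights sum to 23/66.
So P(the cheque in envelope 2 | the presenter opened envelope 3) = (1/22) / (23/66) = 3/23.

3/23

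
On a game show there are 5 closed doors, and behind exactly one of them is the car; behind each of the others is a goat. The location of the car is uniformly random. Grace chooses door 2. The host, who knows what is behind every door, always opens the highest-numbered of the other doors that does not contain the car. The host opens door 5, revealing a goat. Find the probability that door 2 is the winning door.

Apply Bayes' rule, conditioning on where the car actually is.
If it is behind any of doors 1, 2, 3, and 4 (prior 1/5 each): door 5 is the highest-numbered option available, probability 1; weight (1/5)·1 = 1/5 each.
If it is behind door 5 (prior 1/5): the host opened door 5, so this case is ruled out; weight (1/5)·0 = 0.
The weights sum to 4/5.
So P(the car behind door 2 | the host opened door 5) = (1/5) / (4/5) = 1/4.

1/4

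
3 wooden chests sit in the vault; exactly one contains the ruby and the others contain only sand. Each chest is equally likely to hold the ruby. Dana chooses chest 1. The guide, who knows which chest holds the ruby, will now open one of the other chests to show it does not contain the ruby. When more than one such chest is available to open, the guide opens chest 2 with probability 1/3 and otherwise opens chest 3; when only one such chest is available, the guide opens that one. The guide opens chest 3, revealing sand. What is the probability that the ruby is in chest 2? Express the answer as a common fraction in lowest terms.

Condition on the true location of the ruby.
If it is in chest 1 (prior 1/3): chest 2 is available but not opened, probability 2/3; weight (1/3)·(2/3) = 2/9.
If it is in chest 2 (prior 1/3): only chest 3 is available, probability 1; weight (1/3)·1 = 1/3.
If it is in chest 3 (prior 1/3): the guide opened chest 3, so this case is ruled out; weight (1/3)·0 = 0.
The weights sum to 5/9.
So P(the ruby in chest 2 | the guide opened chest 3) = (1/3) / (5/9) = 3/5.

3/5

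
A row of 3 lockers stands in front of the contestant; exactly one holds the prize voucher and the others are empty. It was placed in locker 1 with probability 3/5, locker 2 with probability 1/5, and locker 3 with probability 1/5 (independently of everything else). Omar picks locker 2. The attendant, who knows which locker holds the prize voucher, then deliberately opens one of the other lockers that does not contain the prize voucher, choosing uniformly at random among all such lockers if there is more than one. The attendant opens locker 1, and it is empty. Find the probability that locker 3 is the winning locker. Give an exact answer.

2/3

Consider each possible location of the prize voucher in turn.
If it is in locker 1 (prior 3/5): the attendant opened locker 1, so this case is ruled out; weight (3/5)·0 = 0.
If it is in locker 2 (prior 1/5): the attendant has 2 equally likely choices, so probability 1/2; weight (1/5)·(1/2) = 1/10.
If it is in locker 3 (prior 1/5): the attendant has no choice, probability 1; weight (1/5)·1 = 1/5.
The weights sum to 3/10.
So P(the prize voucher in locker 3 | the attendant opened locker 1) = (1/5) / (3/10) = 2/3.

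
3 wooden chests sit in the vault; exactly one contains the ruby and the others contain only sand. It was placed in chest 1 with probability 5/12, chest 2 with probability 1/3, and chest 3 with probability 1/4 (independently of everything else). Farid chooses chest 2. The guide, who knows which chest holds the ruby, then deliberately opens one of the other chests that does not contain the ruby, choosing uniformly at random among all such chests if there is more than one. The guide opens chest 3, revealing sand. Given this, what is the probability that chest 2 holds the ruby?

2/7

Apply Bayes' rule, conditioning on where the ruby actually is.
If it is in chest 1 (prior 5/12): the guide has no choice, probability 1; weight (5/12)·1 = 5/12.
If it is in chest 2 (prior 1/3): the guide has 2 equally likely choices, so probability 1/2; weight (1/3)·(1/2) = 1/6.
If it is in chest 3 (prior 1/4): the guide opened chest 3, so this case is ruled out; weight (1/4)·0 = 0.
The weights sum to 7/12.
So P(the ruby in chest 2 | the guide opened chest 3) = (1/6) / (7/12) = 2/7.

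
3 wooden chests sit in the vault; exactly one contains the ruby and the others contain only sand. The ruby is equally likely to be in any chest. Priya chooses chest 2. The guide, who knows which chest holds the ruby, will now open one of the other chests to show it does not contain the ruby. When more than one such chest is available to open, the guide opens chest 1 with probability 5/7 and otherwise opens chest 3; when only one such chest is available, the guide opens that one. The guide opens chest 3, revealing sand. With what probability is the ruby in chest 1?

7/9

Apply Bayes' rule, conditioning on where the ruby actually is.
If it is in chest 1 (prior 1/3): only chest 3 is available, probability 1; weight (1/3)·1 = 1/3.
If it is in chest 2 (prior 1/3): chest 1 is available but not opened, probability 2/7; weight (1/3)·(2/7) = 2/21.
If it is in chest 3 (prior 1/3): the guide opened chest 3, so this case is ruled out; weight (1/3)·0 = 0.
The weights sum to 3/7.
So P(the ruby in chest 1 | the guide opened chest 3) = (1/3) / (3/7) = 7/9.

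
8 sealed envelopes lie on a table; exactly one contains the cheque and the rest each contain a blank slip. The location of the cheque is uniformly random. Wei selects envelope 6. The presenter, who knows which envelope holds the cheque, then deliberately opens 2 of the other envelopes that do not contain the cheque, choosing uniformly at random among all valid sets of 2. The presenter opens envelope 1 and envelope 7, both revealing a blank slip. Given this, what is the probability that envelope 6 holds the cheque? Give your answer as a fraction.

1/8

Condition on the true location of the cheque.
If it is in either of envelopes 1 and 7 (prior 1/8 each): that envelope was opened and seen not to hold the prize — ruled out; weight (1/8)·0 = 0 each.
If it is in any of envelopes 2, 3, 4, 5, and 8 (prior 1/8 each): the presenter has 15 equally likely choices, so probability 1/15; weight (1/8)·(1/15) = 1/120 each.
If it is in envelope 6 (prior 1/8): the presenter has 21 equally likely choices, so probability 1/21; weight (1/8)·(1/21) = 1/168.
The weights sum to 1/21.
So P(the cheque in envelope 6 | the presenter opened envelope 1 and envelope 7) = (1/168) / (1/21) = 1/8.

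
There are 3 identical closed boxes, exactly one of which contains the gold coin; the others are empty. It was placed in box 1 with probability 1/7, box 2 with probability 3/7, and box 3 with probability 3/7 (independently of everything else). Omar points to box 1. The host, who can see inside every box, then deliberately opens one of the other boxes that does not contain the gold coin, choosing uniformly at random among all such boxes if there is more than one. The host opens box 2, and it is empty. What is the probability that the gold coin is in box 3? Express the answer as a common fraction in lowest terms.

6/7

Condition on the true location of the gold coin.
If it is in box 1 (prior 1/7): the host has 2 equally likely choices, so probability 1/2; weight (1/7)·(1/2) = 1/14.
If it is in box 2 (prior 3/7): the host opened box 2, so this case is ruled out; weight (3/7)·0 = 0.
If it is in box 3 (prior 3/7): the host has no choice, probability 1; weight (3/7)·1 = 3/7.
The weights sum to 1/2.
So P(the gold coin in box 3 | the host opened box 2) = (3/7) / (1/2) = 6/7.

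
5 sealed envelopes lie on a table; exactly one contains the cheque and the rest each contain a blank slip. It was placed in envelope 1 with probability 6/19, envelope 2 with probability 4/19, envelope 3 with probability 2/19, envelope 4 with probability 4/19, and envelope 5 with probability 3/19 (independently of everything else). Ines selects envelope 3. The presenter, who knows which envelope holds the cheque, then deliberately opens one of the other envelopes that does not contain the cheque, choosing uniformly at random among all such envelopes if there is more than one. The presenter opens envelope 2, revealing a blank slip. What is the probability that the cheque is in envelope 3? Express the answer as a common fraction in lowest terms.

3/29

Condition on the true location of the cheque.
If it is in envelope 1 (prior 6/19): the presenter has 3 equally likely choices, so probability 1/3; weight (6/19)·(1/3) = 2/19.
If it is in envelope 2 (prior 4/19): the presenter opened envelope 2, so this case is ruled out; weight (4/19)·0 = 0.
If it is in envelope 3 (prior 2/19): the presenter has 4 equally likely choices, so probability 1/4; weight (2/19)·(1/4) = 1/38.
If it is in envelope 4 (prior 4/19): the presenter has 3 equally likely choices, so probability 1/3; weight (4/19)·(1/3) = 4/57.
If it is in envelope 5 (prior 3/19): the presenter has 3 equally likely choices, so probability 1/3; weight (3/19)·(1/3) = 1/19.
The weights sum to 29/114.
So P(the cheque in envelope 3 | the presenter opened envelope 2) = (1/38) / (29/114) = 3/29.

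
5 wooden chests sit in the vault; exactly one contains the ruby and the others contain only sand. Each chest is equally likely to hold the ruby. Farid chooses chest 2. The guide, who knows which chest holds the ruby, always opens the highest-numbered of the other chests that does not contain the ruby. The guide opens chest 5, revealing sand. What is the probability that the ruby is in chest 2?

Consider each possible location of the ruby in turn.
If it is in any of chests 1, 2, 3, and 4 (prior 1/5 each): chest 5 is the highest-numbered option available, probability 1; weight (1/5)·1 = 1/5 each.
If it is in chest 5 (prior 1/5): the guide opened chest 5, so this case is ruled out; weight (1/5)·0 = 0.
The weights sum to 4/5.
So P(the ruby in chest 2 | the guide opened chest 5) = (1/5) / (4/5) = 1/4.

1/4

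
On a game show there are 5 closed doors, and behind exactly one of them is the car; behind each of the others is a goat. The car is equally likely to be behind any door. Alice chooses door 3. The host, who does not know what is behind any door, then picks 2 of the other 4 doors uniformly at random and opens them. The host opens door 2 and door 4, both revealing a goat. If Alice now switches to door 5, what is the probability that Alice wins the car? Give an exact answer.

1/3

Because the host chose which doors to open without knowing where the car is, the choice is independent of the prize location. Learning that none of the 2 opened doors holds the car simply rules out those 2 locations and leaves the remaining 3 doors still equally likely by symmetry.
So P(the car behind door 5) = 1/3.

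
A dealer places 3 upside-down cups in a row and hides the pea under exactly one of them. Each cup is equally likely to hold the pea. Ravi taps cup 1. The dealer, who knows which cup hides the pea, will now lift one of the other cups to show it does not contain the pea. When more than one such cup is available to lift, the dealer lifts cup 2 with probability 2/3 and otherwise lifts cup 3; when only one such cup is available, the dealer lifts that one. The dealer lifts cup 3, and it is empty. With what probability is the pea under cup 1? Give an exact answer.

Consider each possible location of the pea in turn.
If it is under cup 1 (prior 1/3): cup 2 is available but not opened, probability 1/3; weight (1/3)·(1/3) = 1/9.
If it is under cup 2 (prior 1/3): only cup 3 is available, probability 1; weight (1/3)·1 = 1/3.
If it is under cup 3 (prior 1/3): the dealer opened cup 3, so this case is ruled out; weight (1/3)·0 = 0.
The weights sum to 4/9.
So P(the pea under cup 1 | the dealer opened cup 3) = (1/9) / (4/9) = 1/4.

1/4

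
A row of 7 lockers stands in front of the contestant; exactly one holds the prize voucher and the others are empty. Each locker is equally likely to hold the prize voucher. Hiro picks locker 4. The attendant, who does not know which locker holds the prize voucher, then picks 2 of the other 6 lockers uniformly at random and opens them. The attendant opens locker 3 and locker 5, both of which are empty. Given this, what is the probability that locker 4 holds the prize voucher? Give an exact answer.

Condition on the true location of the prize voucher.
If it is in any of lockers 1, 2, 4, 6, and 7 (prior 1/7 each): the attendant picks exactly this set with probability 1/15 regardless, and none is the prize; weight (1/7)·(1/15) = 1/105 each.
If it is in either of lockers 3 and 5 (prior 1/7 each): that locker was opened and seen not to hold the prize — ruled out; weight (1/7)·0 = 0 each.
The weights sum to 1/21.
So P(the prize voucher in locker 4 | the attendant opened locker 3 and locker 5) = (1/105) / (1/21) = 1/5.

1/5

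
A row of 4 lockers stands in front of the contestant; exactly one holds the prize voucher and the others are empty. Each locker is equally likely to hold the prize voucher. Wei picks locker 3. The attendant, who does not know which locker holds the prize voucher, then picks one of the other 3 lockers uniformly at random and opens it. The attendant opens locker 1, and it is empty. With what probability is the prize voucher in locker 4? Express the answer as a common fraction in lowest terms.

1/3

Apply Bayes' rule, conditioning on where the prize voucher actually is.
If it is in locker 1 (prior 1/4): the attendant opened locker 1, so this case is ruled out; weight (1/4)·0 = 0.
If it is in any of lockers 2, 3, and 4 (prior 1/4 each): the attendant picks locker 1 with probability 1/3 regardless, and it is not the prize; weight (1/4)·(1/3) = 1/12 each.
The weights sum to 1/4.
So P(the prize voucher in locker 4 | the attendant opened locker 1) = (1/12) / (1/4) = 1/3.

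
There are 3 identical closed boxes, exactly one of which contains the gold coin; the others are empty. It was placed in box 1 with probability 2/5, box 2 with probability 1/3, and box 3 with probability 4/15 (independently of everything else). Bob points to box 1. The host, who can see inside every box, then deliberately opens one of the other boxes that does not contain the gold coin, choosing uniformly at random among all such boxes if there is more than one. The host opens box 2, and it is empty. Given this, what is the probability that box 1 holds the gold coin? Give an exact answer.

Condition on the true location of the gold coin.
If it is in box 1 (prior 2/5): the host has 2 equally likely choices, so probability 1/2; weight (2/5)·(1/2) = 1/5.
If it is in box 2 (prior 1/3): the host opened box 2, so this case is ruled out; weight (1/3)·0 = 0.
If it is in box 3 (prior 4/15): the host has no choice, probability 1; weight (4/15)·1 = 4/15.
The weights sum to 7/15.
So P(the gold coin in box 1 | the host opened box 2) = (1/5) / (7/15) = 3/7.

3/7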